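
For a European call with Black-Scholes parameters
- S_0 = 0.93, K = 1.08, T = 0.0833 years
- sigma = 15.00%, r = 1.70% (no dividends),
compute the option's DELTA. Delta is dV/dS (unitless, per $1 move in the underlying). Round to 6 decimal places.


Answer: Delta = 0.000337

Derivation:
d1 = -3.3996220634; d2 = -3.4429146724
phi(d1) = 0.0012338035; exp(-qT) = 1.0000000000; exp(-rT) = 0.9985849022
N(d1) = 0.0003373953
Delta = exp(-qT) * N(d1) = 1.0000000000 * 0.0003373953 = 0.000337


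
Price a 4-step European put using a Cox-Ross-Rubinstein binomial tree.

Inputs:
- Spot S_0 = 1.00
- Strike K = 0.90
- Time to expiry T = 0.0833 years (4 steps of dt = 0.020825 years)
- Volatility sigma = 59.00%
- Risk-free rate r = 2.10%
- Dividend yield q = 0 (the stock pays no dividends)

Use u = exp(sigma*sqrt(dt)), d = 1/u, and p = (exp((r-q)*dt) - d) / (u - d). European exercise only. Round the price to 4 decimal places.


Answer: Price = V(0,0) = 0.0288

Derivation:
dt = T/N = 0.020825
u = exp(sigma*sqrt(dt)) = 1.088872; d = 1/u = 0.918382
p = (exp((r-q)*dt) - d) / (u - d) = 0.481293
Discount per step: exp(-r*dt) = 0.999563
Stock lattice S(k, i) with i counting down-moves:
  k=0: S(0,0) = 1.0000
  k=1: S(1,0) = 1.0889; S(1,1) = 0.9184
  k=2: S(2,0) = 1.1856; S(2,1) = 1.0000; S(2,2) = 0.8434
  k=3: S(3,0) = 1.2910; S(3,1) = 1.0889; S(3,2) = 0.9184; S(3,3) = 0.7746
  k=4: S(4,0) = 1.4057; S(4,1) = 1.1856; S(4,2) = 1.0000; S(4,3) = 0.8434; S(4,4) = 0.7114
Terminal payoffs V(N, i) = max(K - S_T, 0):
  V(4,0) = 0.000000; V(4,1) = 0.000000; V(4,2) = 0.000000; V(4,3) = 0.056575; V(4,4) = 0.188634
Backward induction: V(k, i) = exp(-r*dt) * [p * V(k+1, i) + (1-p) * V(k+1, i+1)].
  V(3,0) = exp(-r*dt) * [p*0.000000 + (1-p)*0.000000] = 0.000000
  V(3,1) = exp(-r*dt) * [p*0.000000 + (1-p)*0.000000] = 0.000000
  V(3,2) = exp(-r*dt) * [p*0.000000 + (1-p)*0.056575] = 0.029333
  V(3,3) = exp(-r*dt) * [p*0.056575 + (1-p)*0.188634] = 0.125020
  V(2,0) = exp(-r*dt) * [p*0.000000 + (1-p)*0.000000] = 0.000000
  V(2,1) = exp(-r*dt) * [p*0.000000 + (1-p)*0.029333] = 0.015209
  V(2,2) = exp(-r*dt) * [p*0.029333 + (1-p)*0.125020] = 0.078932
  V(1,0) = exp(-r*dt) * [p*0.000000 + (1-p)*0.015209] = 0.007885
  V(1,1) = exp(-r*dt) * [p*0.015209 + (1-p)*0.078932] = 0.048241
  V(0,0) = exp(-r*dt) * [p*0.007885 + (1-p)*0.048241] = 0.028806


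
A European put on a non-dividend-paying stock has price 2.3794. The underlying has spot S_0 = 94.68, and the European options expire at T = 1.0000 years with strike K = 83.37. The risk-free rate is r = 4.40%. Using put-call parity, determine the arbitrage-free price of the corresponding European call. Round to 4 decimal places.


Answer: Call price = 17.2781

Derivation:
Put-call parity: C - P = S_0 * exp(-qT) - K * exp(-rT).
S_0 * exp(-qT) = 94.6800 * 1.00000000 = 94.68000000
K * exp(-rT) = 83.3700 * 0.95695396 = 79.78125143
C = P + S*exp(-qT) - K*exp(-rT)
C = 2.3794 + 94.68000000 - 79.78125143 = 17.2781


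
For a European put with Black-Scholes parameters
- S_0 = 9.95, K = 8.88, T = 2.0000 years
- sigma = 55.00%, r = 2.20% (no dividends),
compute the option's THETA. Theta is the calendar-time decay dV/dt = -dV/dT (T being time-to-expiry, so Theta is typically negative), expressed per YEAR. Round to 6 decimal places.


d1 = 0.5917468021; d2 = -0.1860706572
phi(d1) = 0.3348673914; exp(-qT) = 1.0000000000; exp(-rT) = 0.9569539575
Theta = -S*exp(-qT)*phi(d1)*sigma/(2*sqrt(T)) + r*K*exp(-rT)*N(-d2) - q*S*exp(-qT)*N(-d1)
N(-d1) = 0.2770100756; N(-d2) = 0.5738053239; sqrt(T) = 1.4142135624
Term 1 = -9.9500 * 1.0000000000 * 0.3348673914 * 0.5500 / (2 * 1.4142135624) = -0.6479084377
Term 2 = 0.0220 * 8.8800 * 0.9569539575 * 0.5738053239 = 0.1072732066
Term 3 = 0 (no dividend yield, q = 0)
Theta = -0.6479084377 + (0.1072732066) + (0.0000000000) = -0.540635

Answer: Theta = -0.540635


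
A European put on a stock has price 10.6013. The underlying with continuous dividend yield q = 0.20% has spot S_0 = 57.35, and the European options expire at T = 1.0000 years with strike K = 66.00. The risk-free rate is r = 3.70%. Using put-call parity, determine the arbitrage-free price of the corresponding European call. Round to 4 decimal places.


Put-call parity: C - P = S_0 * exp(-qT) - K * exp(-rT).
S_0 * exp(-qT) = 57.3500 * 0.99800200 = 57.23541462
K * exp(-rT) = 66.0000 * 0.96367614 = 63.60262493
C = P + S*exp(-qT) - K*exp(-rT)
C = 10.6013 + 57.23541462 - 63.60262493 = 4.2341

Answer: Call price = 4.2341


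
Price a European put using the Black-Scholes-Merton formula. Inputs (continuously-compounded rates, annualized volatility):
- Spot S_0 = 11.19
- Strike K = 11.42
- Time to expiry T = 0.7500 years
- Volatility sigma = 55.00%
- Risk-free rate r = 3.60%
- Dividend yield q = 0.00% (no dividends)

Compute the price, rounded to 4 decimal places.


Answer: Price = 2.0625

Derivation:
d1 = (ln(S/K) + (r - q + 0.5*sigma^2) * T) / (sigma * sqrt(T)) = 0.25212743
d2 = d1 - sigma * sqrt(T) = -0.22418654
exp(-rT) = 0.97336124; exp(-qT) = 1.00000000
P = K * exp(-rT) * N(-d2) - S_0 * exp(-qT) * N(-d1)
N(-d1) = 0.40047128; N(-d2) = 0.58869392
P = 11.4200 * 0.97336124 * 0.58869392 - 11.1900 * 1.00000000 * 0.40047128 = 2.0625


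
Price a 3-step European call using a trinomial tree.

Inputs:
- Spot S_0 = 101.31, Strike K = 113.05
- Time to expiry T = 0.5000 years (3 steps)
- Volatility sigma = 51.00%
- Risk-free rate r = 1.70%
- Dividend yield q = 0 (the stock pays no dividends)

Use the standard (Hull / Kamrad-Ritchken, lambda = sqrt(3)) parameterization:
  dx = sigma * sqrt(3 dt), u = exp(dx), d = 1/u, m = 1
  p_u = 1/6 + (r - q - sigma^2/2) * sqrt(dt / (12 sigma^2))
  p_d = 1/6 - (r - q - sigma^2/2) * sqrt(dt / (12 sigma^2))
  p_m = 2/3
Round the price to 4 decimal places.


dt = T/N = 0.166667; dx = sigma*sqrt(3*dt) = 0.360624
u = exp(dx) = 1.434225; d = 1/u = 0.697241
p_u = 0.140543, p_m = 0.666667, p_d = 0.192790
Discount per step: exp(-r*dt) = 0.997171
Stock lattice S(k, j) with j the centered position index:
  k=0: S(0,+0) = 101.3100
  k=1: S(1,-1) = 70.6375; S(1,+0) = 101.3100; S(1,+1) = 145.3013
  k=2: S(2,-2) = 49.2513; S(2,-1) = 70.6375; S(2,+0) = 101.3100; S(2,+1) = 145.3013; S(2,+2) = 208.3947
  k=3: S(3,-3) = 34.3400; S(3,-2) = 49.2513; S(3,-1) = 70.6375; S(3,+0) = 101.3100; S(3,+1) = 145.3013; S(3,+2) = 208.3947; S(3,+3) = 298.8849
Terminal payoffs V(N, j) = max(S_T - K, 0):
  V(3,-3) = 0.000000; V(3,-2) = 0.000000; V(3,-1) = 0.000000; V(3,+0) = 0.000000; V(3,+1) = 32.251309; V(3,+2) = 95.344734; V(3,+3) = 185.834885
Backward induction: V(k, j) = exp(-r*dt) * [p_u * V(k+1, j+1) + p_m * V(k+1, j) + p_d * V(k+1, j-1)]
  V(2,-2) = exp(-r*dt) * [p_u*0.000000 + p_m*0.000000 + p_d*0.000000] = 0.000000
  V(2,-1) = exp(-r*dt) * [p_u*0.000000 + p_m*0.000000 + p_d*0.000000] = 0.000000
  V(2,+0) = exp(-r*dt) * [p_u*32.251309 + p_m*0.000000 + p_d*0.000000] = 4.519871
  V(2,+1) = exp(-r*dt) * [p_u*95.344734 + p_m*32.251309 + p_d*0.000000] = 34.802162
  V(2,+2) = exp(-r*dt) * [p_u*185.834885 + p_m*95.344734 + p_d*32.251309] = 95.627360
  V(1,-1) = exp(-r*dt) * [p_u*4.519871 + p_m*0.000000 + p_d*0.000000] = 0.633439
  V(1,+0) = exp(-r*dt) * [p_u*34.802162 + p_m*4.519871 + p_d*0.000000] = 7.882083
  V(1,+1) = exp(-r*dt) * [p_u*95.627360 + p_m*34.802162 + p_d*4.519871] = 37.406449
  V(0,+0) = exp(-r*dt) * [p_u*37.406449 + p_m*7.882083 + p_d*0.633439] = 10.603971

Answer: Price = V(0,0) = 10.6040


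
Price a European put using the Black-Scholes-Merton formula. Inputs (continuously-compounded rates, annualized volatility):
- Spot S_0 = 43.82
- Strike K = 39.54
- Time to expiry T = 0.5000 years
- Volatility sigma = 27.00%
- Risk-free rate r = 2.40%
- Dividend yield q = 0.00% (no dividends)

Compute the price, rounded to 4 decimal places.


Answer: Price = 1.3266

Derivation:
d1 = (ln(S/K) + (r - q + 0.5*sigma^2) * T) / (sigma * sqrt(T)) = 0.69664431
d2 = d1 - sigma * sqrt(T) = 0.50572547
exp(-rT) = 0.98807171; exp(-qT) = 1.00000000
P = K * exp(-rT) * N(-d2) - S_0 * exp(-qT) * N(-d1)
N(-d1) = 0.24301271; N(-d2) = 0.30652469
P = 39.5400 * 0.98807171 * 0.30652469 - 43.8200 * 1.00000000 * 0.24301271 = 1.3266


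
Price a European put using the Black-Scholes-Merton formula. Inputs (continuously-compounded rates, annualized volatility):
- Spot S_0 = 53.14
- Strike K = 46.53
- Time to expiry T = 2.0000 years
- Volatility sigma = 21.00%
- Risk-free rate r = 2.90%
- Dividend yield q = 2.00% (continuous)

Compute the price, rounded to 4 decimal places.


Answer: Price = 2.7318

Derivation:
d1 = (ln(S/K) + (r - q + 0.5*sigma^2) * T) / (sigma * sqrt(T)) = 0.65637246
d2 = d1 - sigma * sqrt(T) = 0.35938761
exp(-rT) = 0.94364995; exp(-qT) = 0.96078944
P = K * exp(-rT) * N(-d2) - S_0 * exp(-qT) * N(-d1)
N(-d1) = 0.25579225; N(-d2) = 0.35965257
P = 46.5300 * 0.94364995 * 0.35965257 - 53.1400 * 0.96078944 * 0.25579225 = 2.7318


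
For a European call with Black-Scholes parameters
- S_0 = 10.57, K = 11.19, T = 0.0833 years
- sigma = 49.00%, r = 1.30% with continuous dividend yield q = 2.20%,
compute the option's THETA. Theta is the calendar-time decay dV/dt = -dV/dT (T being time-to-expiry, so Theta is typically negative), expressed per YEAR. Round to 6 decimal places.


d1 = -0.3376425229; d2 = -0.4790650458
phi(d1) = 0.3768380461; exp(-qT) = 0.9981690782; exp(-rT) = 0.9989176861
Theta = -S*exp(-qT)*phi(d1)*sigma/(2*sqrt(T)) - r*K*exp(-rT)*N(d2) + q*S*exp(-qT)*N(d1)
N(d1) = 0.3678162967; N(d2) = 0.3159461777; sqrt(T) = 0.2886173938
Term 1 = -10.5700 * 0.9981690782 * 0.3768380461 * 0.4900 / (2 * 0.2886173938) = -3.3750283577
Term 2 = -0.0130 * 11.1900 * 0.9989176861 * 0.3159461777 = -0.0459109466
Term 3 = 0.0220 * 10.5700 * 0.9981690782 * 0.3678162967 = 0.0853753992
Theta = -3.3750283577 + (-0.0459109466) + (0.0853753992) = -3.335564

Answer: Theta = -3.335564


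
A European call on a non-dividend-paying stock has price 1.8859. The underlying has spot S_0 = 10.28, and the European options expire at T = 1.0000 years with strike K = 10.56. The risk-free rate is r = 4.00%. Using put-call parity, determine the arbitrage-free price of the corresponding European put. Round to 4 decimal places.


Put-call parity: C - P = S_0 * exp(-qT) - K * exp(-rT).
S_0 * exp(-qT) = 10.2800 * 1.00000000 = 10.28000000
K * exp(-rT) = 10.5600 * 0.96078944 = 10.14593648
P = C - S*exp(-qT) + K*exp(-rT)
P = 1.8859 - 10.28000000 + 10.14593648 = 1.7518

Answer: Put price = 1.7518


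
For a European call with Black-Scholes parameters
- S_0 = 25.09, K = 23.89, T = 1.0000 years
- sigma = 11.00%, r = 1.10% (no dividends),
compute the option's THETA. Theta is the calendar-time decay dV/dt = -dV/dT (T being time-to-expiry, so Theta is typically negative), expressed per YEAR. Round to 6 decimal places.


Answer: Theta = -0.638538

Derivation:
d1 = 0.6005399913; d2 = 0.4905399913
phi(d1) = 0.3331166088; exp(-qT) = 1.0000000000; exp(-rT) = 0.9890602788
Theta = -S*exp(-qT)*phi(d1)*sigma/(2*sqrt(T)) - r*K*exp(-rT)*N(d2) + q*S*exp(-qT)*N(d1)
N(d1) = 0.7259267915; N(d2) = 0.6881240809; sqrt(T) = 1.0000000000
Term 1 = -25.0900 * 1.0000000000 * 0.3331166088 * 0.1100 / (2 * 1.0000000000) = -0.4596842643
Term 2 = -0.0110 * 23.8900 * 0.9890602788 * 0.6881240809 = -0.1788538742
Term 3 = 0 (no dividend yield, q = 0)
Theta = -0.4596842643 + (-0.1788538742) + (0.0000000000) = -0.638538


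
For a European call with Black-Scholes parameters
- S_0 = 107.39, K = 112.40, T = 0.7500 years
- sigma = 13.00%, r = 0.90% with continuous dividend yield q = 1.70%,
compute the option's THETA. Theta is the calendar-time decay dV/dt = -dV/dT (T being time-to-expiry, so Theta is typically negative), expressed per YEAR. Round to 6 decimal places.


Answer: Theta = -2.613475

Derivation:
d1 = -0.4020078341; d2 = -0.5145911366
phi(d1) = 0.3679737472; exp(-qT) = 0.9873309369; exp(-rT) = 0.9932727301
Theta = -S*exp(-qT)*phi(d1)*sigma/(2*sqrt(T)) - r*K*exp(-rT)*N(d2) + q*S*exp(-qT)*N(d1)
N(d1) = 0.3438391304; N(d2) = 0.3034193800; sqrt(T) = 0.8660254038
Term 1 = -107.3900 * 0.9873309369 * 0.3679737472 * 0.1300 / (2 * 0.8660254038) = -2.9283713420
Term 2 = -0.0090 * 112.4000 * 0.9932727301 * 0.3034193800 = -0.3048741830
Term 3 = 0.0170 * 107.3900 * 0.9873309369 * 0.3438391304 = 0.6197703689
Theta = -2.9283713420 + (-0.3048741830) + (0.6197703689) = -2.613475


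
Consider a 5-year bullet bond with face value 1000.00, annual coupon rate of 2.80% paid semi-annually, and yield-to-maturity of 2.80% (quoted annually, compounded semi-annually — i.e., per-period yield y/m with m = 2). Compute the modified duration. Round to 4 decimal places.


Answer: Modified duration = 4.6356

Derivation:
Coupon per period c = face * coupon_rate / m = 14.000000
Periods per year m = 2; per-period yield y/m = 0.014000
Number of cashflows N = 10
Cashflows (t years, CF_t, discount factor 1/(1+y/m)^(m*t), PV):
  t = 0.5000: CF_t = 14.000000, DF = 0.986193, PV = 13.806706
  t = 1.0000: CF_t = 14.000000, DF = 0.972577, PV = 13.616081
  t = 1.5000: CF_t = 14.000000, DF = 0.959149, PV = 13.428088
  t = 2.0000: CF_t = 14.000000, DF = 0.945906, PV = 13.242690
  t = 2.5000: CF_t = 14.000000, DF = 0.932847, PV = 13.059852
  t = 3.0000: CF_t = 14.000000, DF = 0.919967, PV = 12.879539
  t = 3.5000: CF_t = 14.000000, DF = 0.907265, PV = 12.701715
  t = 4.0000: CF_t = 14.000000, DF = 0.894739, PV = 12.526346
  t = 4.5000: CF_t = 14.000000, DF = 0.882386, PV = 12.353398
  t = 5.0000: CF_t = 1014.000000, DF = 0.870203, PV = 882.385586
Price P = sum_t PV_t = 1000.000000
First compute Macaulay numerator sum_t t * PV_t:
  t * PV_t at t = 0.5000: 6.903353
  t * PV_t at t = 1.0000: 13.616081
  t * PV_t at t = 1.5000: 20.142132
  t * PV_t at t = 2.0000: 26.485380
  t * PV_t at t = 2.5000: 32.649630
  t * PV_t at t = 3.0000: 38.638616
  t * PV_t at t = 3.5000: 44.456001
  t * PV_t at t = 4.0000: 50.105383
  t * PV_t at t = 4.5000: 55.590292
  t * PV_t at t = 5.0000: 4411.927928
Macaulay duration D = 4700.514797 / 1000.000000 = 4.700515
Modified duration = D / (1 + y/m) = 4.700515 / (1 + 0.014000) = 4.635616


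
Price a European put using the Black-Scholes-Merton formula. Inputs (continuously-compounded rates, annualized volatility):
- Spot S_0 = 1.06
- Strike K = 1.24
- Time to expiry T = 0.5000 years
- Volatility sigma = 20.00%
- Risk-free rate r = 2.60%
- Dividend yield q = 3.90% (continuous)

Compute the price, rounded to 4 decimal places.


d1 = (ln(S/K) + (r - q + 0.5*sigma^2) * T) / (sigma * sqrt(T)) = -1.08429501
d2 = d1 - sigma * sqrt(T) = -1.22571637
exp(-rT) = 0.98708414; exp(-qT) = 0.98068890
P = K * exp(-rT) * N(-d2) - S_0 * exp(-qT) * N(-d1)
N(-d1) = 0.86088299; N(-d2) = 0.88984729
P = 1.2400 * 0.98708414 * 0.88984729 - 1.0600 * 0.98068890 * 0.86088299 = 0.1942

Answer: Price = 0.1942


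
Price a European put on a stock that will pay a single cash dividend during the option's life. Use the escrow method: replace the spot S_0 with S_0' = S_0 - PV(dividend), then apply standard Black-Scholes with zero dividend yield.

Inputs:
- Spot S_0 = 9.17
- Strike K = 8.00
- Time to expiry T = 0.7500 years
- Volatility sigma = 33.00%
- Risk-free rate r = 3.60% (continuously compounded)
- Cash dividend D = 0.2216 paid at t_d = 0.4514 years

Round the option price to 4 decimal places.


PV(D) = D * exp(-r * t_d) = 0.2216 * 0.98388093 = 0.21802801
S_0' = S_0 - PV(D) = 9.1700 - 0.21802801 = 8.95197199
d1 = (ln(S_0'/K) + (r + sigma^2/2)*T) / (sigma*sqrt(T)) = 0.63078071
d2 = d1 - sigma*sqrt(T) = 0.34499233
exp(-rT) = 0.97336124
N(-d1) = 0.26409196; N(-d2) = 0.36505007
P = K * exp(-rT) * N(-d2) - S_0' * N(-d1) = 8.0000 * 0.97336124 * 0.36505007 - 8.95197199 * 0.26409196 = 0.4785

Answer: Price = 0.4785


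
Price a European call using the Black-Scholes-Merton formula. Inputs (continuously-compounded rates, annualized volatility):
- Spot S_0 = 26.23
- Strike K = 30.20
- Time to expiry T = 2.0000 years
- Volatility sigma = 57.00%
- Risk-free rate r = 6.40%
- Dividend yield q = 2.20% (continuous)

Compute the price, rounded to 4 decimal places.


Answer: Price = 7.3728

Derivation:
d1 = (ln(S/K) + (r - q + 0.5*sigma^2) * T) / (sigma * sqrt(T)) = 0.33241694
d2 = d1 - sigma * sqrt(T) = -0.47368479
exp(-rT) = 0.87985338; exp(-qT) = 0.95695396
C = S_0 * exp(-qT) * N(d1) - K * exp(-rT) * N(d2)
N(d1) = 0.63021278; N(d2) = 0.31786235
C = 26.2300 * 0.95695396 * 0.63021278 - 30.2000 * 0.87985338 * 0.31786235 = 7.3728


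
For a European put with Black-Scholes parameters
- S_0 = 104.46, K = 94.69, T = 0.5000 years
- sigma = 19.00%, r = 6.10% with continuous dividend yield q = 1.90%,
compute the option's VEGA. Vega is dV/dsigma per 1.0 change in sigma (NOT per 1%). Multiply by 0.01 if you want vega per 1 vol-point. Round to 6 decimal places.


Answer: Vega = 18.511171

Derivation:
d1 = 0.9543769985; d2 = 0.8200267101
phi(d1) = 0.2530024110; exp(-qT) = 0.9905449824; exp(-rT) = 0.9699604321
Vega = S * exp(-qT) * phi(d1) * sqrt(T) = 104.4600 * 0.9905449824 * 0.2530024110 * 0.7071067812 = 18.511171


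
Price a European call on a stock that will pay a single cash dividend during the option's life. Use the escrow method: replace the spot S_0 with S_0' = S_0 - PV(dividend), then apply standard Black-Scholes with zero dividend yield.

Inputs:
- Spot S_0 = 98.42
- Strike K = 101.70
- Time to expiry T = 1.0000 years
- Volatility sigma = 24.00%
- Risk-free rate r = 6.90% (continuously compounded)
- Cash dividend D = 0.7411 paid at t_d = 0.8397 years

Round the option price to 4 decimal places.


PV(D) = D * exp(-r * t_d) = 0.7411 * 0.94370723 = 0.69938143
S_0' = S_0 - PV(D) = 98.4200 - 0.69938143 = 97.72061857
d1 = (ln(S_0'/K) + (r + sigma^2/2)*T) / (sigma*sqrt(T)) = 0.24118864
d2 = d1 - sigma*sqrt(T) = 0.00118864
exp(-rT) = 0.93332668
N(d1) = 0.59529554; N(d2) = 0.50047420
C = S_0' * N(d1) - K * exp(-rT) * N(d2) = 97.72061857 * 0.59529554 - 101.7000 * 0.93332668 * 0.50047420 = 10.6680

Answer: Price = 10.6680


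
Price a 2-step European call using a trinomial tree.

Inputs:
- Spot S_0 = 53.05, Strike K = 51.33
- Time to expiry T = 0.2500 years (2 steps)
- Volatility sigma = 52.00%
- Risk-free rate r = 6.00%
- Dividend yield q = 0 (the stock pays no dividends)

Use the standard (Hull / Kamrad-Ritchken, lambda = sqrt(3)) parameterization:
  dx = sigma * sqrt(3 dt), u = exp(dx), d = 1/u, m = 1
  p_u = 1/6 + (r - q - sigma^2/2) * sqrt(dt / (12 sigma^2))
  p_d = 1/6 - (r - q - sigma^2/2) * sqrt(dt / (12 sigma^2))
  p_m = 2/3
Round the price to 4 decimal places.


Answer: Price = V(0,0) = 6.2717

Derivation:
dt = T/N = 0.125000; dx = sigma*sqrt(3*dt) = 0.318434
u = exp(dx) = 1.374972; d = 1/u = 0.727287
p_u = 0.151907, p_m = 0.666667, p_d = 0.181426
Discount per step: exp(-r*dt) = 0.992528
Stock lattice S(k, j) with j the centered position index:
  k=0: S(0,+0) = 53.0500
  k=1: S(1,-1) = 38.5826; S(1,+0) = 53.0500; S(1,+1) = 72.9423
  k=2: S(2,-2) = 28.0606; S(2,-1) = 38.5826; S(2,+0) = 53.0500; S(2,+1) = 72.9423; S(2,+2) = 100.2936
Terminal payoffs V(N, j) = max(S_T - K, 0):
  V(2,-2) = 0.000000; V(2,-1) = 0.000000; V(2,+0) = 1.720000; V(2,+1) = 21.612286; V(2,+2) = 48.963631
Backward induction: V(k, j) = exp(-r*dt) * [p_u * V(k+1, j+1) + p_m * V(k+1, j) + p_d * V(k+1, j-1)]
  V(1,-1) = exp(-r*dt) * [p_u*1.720000 + p_m*0.000000 + p_d*0.000000] = 0.259328
  V(1,+0) = exp(-r*dt) * [p_u*21.612286 + p_m*1.720000 + p_d*0.000000] = 4.396624
  V(1,+1) = exp(-r*dt) * [p_u*48.963631 + p_m*21.612286 + p_d*1.720000] = 21.992594
  V(0,+0) = exp(-r*dt) * [p_u*21.992594 + p_m*4.396624 + p_d*0.259328] = 6.271744


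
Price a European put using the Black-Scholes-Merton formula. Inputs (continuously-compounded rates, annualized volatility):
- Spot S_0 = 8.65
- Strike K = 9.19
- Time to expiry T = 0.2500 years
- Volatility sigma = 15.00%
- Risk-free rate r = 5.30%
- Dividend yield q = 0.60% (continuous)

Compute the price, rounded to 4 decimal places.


Answer: Price = 0.5350

Derivation:
d1 = (ln(S/K) + (r - q + 0.5*sigma^2) * T) / (sigma * sqrt(T)) = -0.61325487
d2 = d1 - sigma * sqrt(T) = -0.68825487
exp(-rT) = 0.98683739; exp(-qT) = 0.99850112
P = K * exp(-rT) * N(-d2) - S_0 * exp(-qT) * N(-d1)
N(-d1) = 0.73014609; N(-d2) = 0.75435385
P = 9.1900 * 0.98683739 * 0.75435385 - 8.6500 * 0.99850112 * 0.73014609 = 0.5350


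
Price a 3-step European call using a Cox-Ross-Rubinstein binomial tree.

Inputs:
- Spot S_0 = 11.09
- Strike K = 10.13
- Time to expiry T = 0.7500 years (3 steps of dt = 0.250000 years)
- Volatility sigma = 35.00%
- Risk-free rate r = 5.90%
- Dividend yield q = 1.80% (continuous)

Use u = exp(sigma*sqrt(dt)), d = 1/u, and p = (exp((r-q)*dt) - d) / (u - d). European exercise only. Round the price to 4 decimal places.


dt = T/N = 0.250000
u = exp(sigma*sqrt(dt)) = 1.191246; d = 1/u = 0.839457
p = (exp((r-q)*dt) - d) / (u - d) = 0.485648
Discount per step: exp(-r*dt) = 0.985358
Stock lattice S(k, i) with i counting down-moves:
  k=0: S(0,0) = 11.0900
  k=1: S(1,0) = 13.2109; S(1,1) = 9.3096
  k=2: S(2,0) = 15.7375; S(2,1) = 11.0900; S(2,2) = 7.8150
  k=3: S(3,0) = 18.7472; S(3,1) = 13.2109; S(3,2) = 9.3096; S(3,3) = 6.5603
Terminal payoffs V(N, i) = max(S_T - K, 0):
  V(3,0) = 8.617189; V(3,1) = 3.080921; V(3,2) = 0.000000; V(3,3) = 0.000000
Backward induction: V(k, i) = exp(-r*dt) * [p * V(k+1, i) + (1-p) * V(k+1, i+1)].
  V(2,0) = exp(-r*dt) * [p*8.617189 + (1-p)*3.080921] = 5.685121
  V(2,1) = exp(-r*dt) * [p*3.080921 + (1-p)*0.000000] = 1.474335
  V(2,2) = exp(-r*dt) * [p*0.000000 + (1-p)*0.000000] = 0.000000
  V(1,0) = exp(-r*dt) * [p*5.685121 + (1-p)*1.474335] = 3.467766
  V(1,1) = exp(-r*dt) * [p*1.474335 + (1-p)*0.000000] = 0.705524
  V(0,0) = exp(-r*dt) * [p*3.467766 + (1-p)*0.705524] = 2.017029

Answer: Price = V(0,0) = 2.0170


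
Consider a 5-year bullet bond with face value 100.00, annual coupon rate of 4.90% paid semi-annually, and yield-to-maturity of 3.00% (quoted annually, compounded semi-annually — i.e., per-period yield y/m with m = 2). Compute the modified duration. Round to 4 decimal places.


Coupon per period c = face * coupon_rate / m = 2.450000
Periods per year m = 2; per-period yield y/m = 0.015000
Number of cashflows N = 10
Cashflows (t years, CF_t, discount factor 1/(1+y/m)^(m*t), PV):
  t = 0.5000: CF_t = 2.450000, DF = 0.985222, PV = 2.413793
  t = 1.0000: CF_t = 2.450000, DF = 0.970662, PV = 2.378121
  t = 1.5000: CF_t = 2.450000, DF = 0.956317, PV = 2.342977
  t = 2.0000: CF_t = 2.450000, DF = 0.942184, PV = 2.308351
  t = 2.5000: CF_t = 2.450000, DF = 0.928260, PV = 2.274238
  t = 3.0000: CF_t = 2.450000, DF = 0.914542, PV = 2.240628
  t = 3.5000: CF_t = 2.450000, DF = 0.901027, PV = 2.207516
  t = 4.0000: CF_t = 2.450000, DF = 0.887711, PV = 2.174892
  t = 4.5000: CF_t = 2.450000, DF = 0.874592, PV = 2.142751
  t = 5.0000: CF_t = 102.450000, DF = 0.861667, PV = 88.277808
Price P = sum_t PV_t = 108.761075
First compute Macaulay numerator sum_t t * PV_t:
  t * PV_t at t = 0.5000: 1.206897
  t * PV_t at t = 1.0000: 2.378121
  t * PV_t at t = 1.5000: 3.514465
  t * PV_t at t = 2.0000: 4.616703
  t * PV_t at t = 2.5000: 5.685594
  t * PV_t at t = 3.0000: 6.721885
  t * PV_t at t = 3.5000: 7.726305
  t * PV_t at t = 4.0000: 8.699569
  t * PV_t at t = 4.5000: 9.642379
  t * PV_t at t = 5.0000: 441.389039
Macaulay duration D = 491.580958 / 108.761075 = 4.519824
Modified duration = D / (1 + y/m) = 4.519824 / (1 + 0.015000) = 4.453029

Answer: Modified duration = 4.4530


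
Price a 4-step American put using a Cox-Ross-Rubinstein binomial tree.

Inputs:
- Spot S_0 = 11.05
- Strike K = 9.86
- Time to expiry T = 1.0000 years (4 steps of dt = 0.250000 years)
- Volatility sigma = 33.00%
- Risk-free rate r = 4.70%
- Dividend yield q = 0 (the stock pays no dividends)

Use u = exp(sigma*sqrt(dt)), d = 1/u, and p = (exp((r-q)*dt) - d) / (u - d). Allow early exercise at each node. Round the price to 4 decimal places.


dt = T/N = 0.250000
u = exp(sigma*sqrt(dt)) = 1.179393; d = 1/u = 0.847894
p = (exp((r-q)*dt) - d) / (u - d) = 0.494497
Discount per step: exp(-r*dt) = 0.988319
Stock lattice S(k, i) with i counting down-moves:
  k=0: S(0,0) = 11.0500
  k=1: S(1,0) = 13.0323; S(1,1) = 9.3692
  k=2: S(2,0) = 15.3702; S(2,1) = 11.0500; S(2,2) = 7.9441
  k=3: S(3,0) = 18.1275; S(3,1) = 13.0323; S(3,2) = 9.3692; S(3,3) = 6.7358
  k=4: S(4,0) = 21.3795; S(4,1) = 15.3702; S(4,2) = 11.0500; S(4,3) = 7.9441; S(4,4) = 5.7112
Terminal payoffs V(N, i) = max(K - S_T, 0):
  V(4,0) = 0.000000; V(4,1) = 0.000000; V(4,2) = 0.000000; V(4,3) = 1.915893; V(4,4) = 4.148793
Backward induction: V(k, i) = exp(-r*dt) * [p * V(k+1, i) + (1-p) * V(k+1, i+1)]; then take max(V_cont, immediate exercise) for American.
  V(3,0) = exp(-r*dt) * [p*0.000000 + (1-p)*0.000000] = 0.000000; exercise = 0.000000; V(3,0) = max -> 0.000000
  V(3,1) = exp(-r*dt) * [p*0.000000 + (1-p)*0.000000] = 0.000000; exercise = 0.000000; V(3,1) = max -> 0.000000
  V(3,2) = exp(-r*dt) * [p*0.000000 + (1-p)*1.915893] = 0.957176; exercise = 0.490775; V(3,2) = max -> 0.957176
  V(3,3) = exp(-r*dt) * [p*1.915893 + (1-p)*4.148793] = 3.009064; exercise = 3.124241; V(3,3) = max -> 3.124241
  V(2,0) = exp(-r*dt) * [p*0.000000 + (1-p)*0.000000] = 0.000000; exercise = 0.000000; V(2,0) = max -> 0.000000
  V(2,1) = exp(-r*dt) * [p*0.000000 + (1-p)*0.957176] = 0.478203; exercise = 0.000000; V(2,1) = max -> 0.478203
  V(2,2) = exp(-r*dt) * [p*0.957176 + (1-p)*3.124241] = 2.028656; exercise = 1.915893; V(2,2) = max -> 2.028656
  V(1,0) = exp(-r*dt) * [p*0.000000 + (1-p)*0.478203] = 0.238909; exercise = 0.000000; V(1,0) = max -> 0.238909
  V(1,1) = exp(-r*dt) * [p*0.478203 + (1-p)*2.028656] = 1.247220; exercise = 0.490775; V(1,1) = max -> 1.247220
  V(0,0) = exp(-r*dt) * [p*0.238909 + (1-p)*1.247220] = 0.739868; exercise = 0.000000; V(0,0) = max -> 0.739868

Answer: Price = V(0,0) = 0.7399


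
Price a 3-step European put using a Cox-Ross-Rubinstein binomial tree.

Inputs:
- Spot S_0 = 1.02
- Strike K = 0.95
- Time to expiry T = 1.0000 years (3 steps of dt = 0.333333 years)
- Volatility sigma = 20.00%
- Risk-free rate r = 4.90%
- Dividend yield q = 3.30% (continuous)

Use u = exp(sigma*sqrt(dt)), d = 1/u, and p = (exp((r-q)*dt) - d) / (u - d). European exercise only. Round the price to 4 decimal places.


dt = T/N = 0.333333
u = exp(sigma*sqrt(dt)) = 1.122401; d = 1/u = 0.890947
p = (exp((r-q)*dt) - d) / (u - d) = 0.494269
Discount per step: exp(-r*dt) = 0.983799
Stock lattice S(k, i) with i counting down-moves:
  k=0: S(0,0) = 1.0200
  k=1: S(1,0) = 1.1448; S(1,1) = 0.9088
  k=2: S(2,0) = 1.2850; S(2,1) = 1.0200; S(2,2) = 0.8097
  k=3: S(3,0) = 1.4423; S(3,1) = 1.1448; S(3,2) = 0.9088; S(3,3) = 0.7214
Terminal payoffs V(N, i) = max(K - S_T, 0):
  V(3,0) = 0.000000; V(3,1) = 0.000000; V(3,2) = 0.041234; V(3,3) = 0.228633
Backward induction: V(k, i) = exp(-r*dt) * [p * V(k+1, i) + (1-p) * V(k+1, i+1)].
  V(2,0) = exp(-r*dt) * [p*0.000000 + (1-p)*0.000000] = 0.000000
  V(2,1) = exp(-r*dt) * [p*0.000000 + (1-p)*0.041234] = 0.020515
  V(2,2) = exp(-r*dt) * [p*0.041234 + (1-p)*0.228633] = 0.133804
  V(1,0) = exp(-r*dt) * [p*0.000000 + (1-p)*0.020515] = 0.010207
  V(1,1) = exp(-r*dt) * [p*0.020515 + (1-p)*0.133804] = 0.076548
  V(0,0) = exp(-r*dt) * [p*0.010207 + (1-p)*0.076548] = 0.043049

Answer: Price = V(0,0) = 0.0430


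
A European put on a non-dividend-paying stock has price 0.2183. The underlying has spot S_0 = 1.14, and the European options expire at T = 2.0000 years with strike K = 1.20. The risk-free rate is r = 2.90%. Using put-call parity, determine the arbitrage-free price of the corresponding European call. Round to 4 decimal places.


Answer: Call price = 0.2259

Derivation:
Put-call parity: C - P = S_0 * exp(-qT) - K * exp(-rT).
S_0 * exp(-qT) = 1.1400 * 1.00000000 = 1.14000000
K * exp(-rT) = 1.2000 * 0.94364995 = 1.13237994
C = P + S*exp(-qT) - K*exp(-rT)
C = 0.2183 + 1.14000000 - 1.13237994 = 0.2259


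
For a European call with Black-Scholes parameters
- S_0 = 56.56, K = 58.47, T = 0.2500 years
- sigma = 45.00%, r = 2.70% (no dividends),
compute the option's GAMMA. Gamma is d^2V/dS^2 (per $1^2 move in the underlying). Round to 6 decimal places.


d1 = -0.0051079138; d2 = -0.2301079138
phi(d1) = 0.3989370761; exp(-qT) = 1.0000000000; exp(-rT) = 0.9932727301
Gamma = exp(-qT) * phi(d1) / (S * sigma * sqrt(T)) = 1.0000000000 * 0.3989370761 / (56.5600 * 0.4500 * 0.5000000000) = 0.031348

Answer: Gamma = 0.031348


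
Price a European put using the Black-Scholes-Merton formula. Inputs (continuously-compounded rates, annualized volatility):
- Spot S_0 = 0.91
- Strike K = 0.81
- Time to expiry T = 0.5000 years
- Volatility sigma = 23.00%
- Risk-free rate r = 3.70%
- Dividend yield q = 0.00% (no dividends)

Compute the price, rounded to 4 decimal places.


d1 = (ln(S/K) + (r - q + 0.5*sigma^2) * T) / (sigma * sqrt(T)) = 0.91084793
d2 = d1 - sigma * sqrt(T) = 0.74821337
exp(-rT) = 0.98167007; exp(-qT) = 1.00000000
P = K * exp(-rT) * N(-d2) - S_0 * exp(-qT) * N(-d1)
N(-d1) = 0.18118775; N(-d2) = 0.22716573
P = 0.8100 * 0.98167007 * 0.22716573 - 0.9100 * 1.00000000 * 0.18118775 = 0.0158

Answer: Price = 0.0158


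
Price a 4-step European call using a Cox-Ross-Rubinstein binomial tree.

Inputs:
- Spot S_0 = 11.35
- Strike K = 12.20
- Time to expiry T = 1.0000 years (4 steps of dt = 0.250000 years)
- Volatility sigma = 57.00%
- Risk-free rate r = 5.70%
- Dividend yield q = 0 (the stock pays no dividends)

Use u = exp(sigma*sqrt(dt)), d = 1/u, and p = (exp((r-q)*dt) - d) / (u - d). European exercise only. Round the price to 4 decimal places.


dt = T/N = 0.250000
u = exp(sigma*sqrt(dt)) = 1.329762; d = 1/u = 0.752014
p = (exp((r-q)*dt) - d) / (u - d) = 0.454070
Discount per step: exp(-r*dt) = 0.985851
Stock lattice S(k, i) with i counting down-moves:
  k=0: S(0,0) = 11.3500
  k=1: S(1,0) = 15.0928; S(1,1) = 8.5354
  k=2: S(2,0) = 20.0698; S(2,1) = 11.3500; S(2,2) = 6.4187
  k=3: S(3,0) = 26.6881; S(3,1) = 15.0928; S(3,2) = 8.5354; S(3,3) = 4.8270
  k=4: S(4,0) = 35.4888; S(4,1) = 20.0698; S(4,2) = 11.3500; S(4,3) = 6.4187; S(4,4) = 3.6299
Terminal payoffs V(N, i) = max(S_T - K, 0):
  V(4,0) = 23.288821; V(4,1) = 7.869831; V(4,2) = 0.000000; V(4,3) = 0.000000; V(4,4) = 0.000000
Backward induction: V(k, i) = exp(-r*dt) * [p * V(k+1, i) + (1-p) * V(k+1, i+1)].
  V(3,0) = exp(-r*dt) * [p*23.288821 + (1-p)*7.869831] = 14.660716
  V(3,1) = exp(-r*dt) * [p*7.869831 + (1-p)*0.000000] = 3.522891
  V(3,2) = exp(-r*dt) * [p*0.000000 + (1-p)*0.000000] = 0.000000
  V(3,3) = exp(-r*dt) * [p*0.000000 + (1-p)*0.000000] = 0.000000
  V(2,0) = exp(-r*dt) * [p*14.660716 + (1-p)*3.522891] = 8.458839
  V(2,1) = exp(-r*dt) * [p*3.522891 + (1-p)*0.000000] = 1.577005
  V(2,2) = exp(-r*dt) * [p*0.000000 + (1-p)*0.000000] = 0.000000
  V(1,0) = exp(-r*dt) * [p*8.458839 + (1-p)*1.577005] = 4.635311
  V(1,1) = exp(-r*dt) * [p*1.577005 + (1-p)*0.000000] = 0.705939
  V(0,0) = exp(-r*dt) * [p*4.635311 + (1-p)*0.705939] = 2.454915

Answer: Price = V(0,0) = 2.4549


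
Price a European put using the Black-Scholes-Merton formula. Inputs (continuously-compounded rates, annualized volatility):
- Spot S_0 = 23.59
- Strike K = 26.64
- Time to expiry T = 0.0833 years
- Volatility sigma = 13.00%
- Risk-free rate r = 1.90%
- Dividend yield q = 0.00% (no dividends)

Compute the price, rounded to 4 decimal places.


d1 = (ln(S/K) + (r - q + 0.5*sigma^2) * T) / (sigma * sqrt(T)) = -3.17973179
d2 = d1 - sigma * sqrt(T) = -3.21725205
exp(-rT) = 0.99841855; exp(-qT) = 1.00000000
P = K * exp(-rT) * N(-d2) - S_0 * exp(-qT) * N(-d1)
N(-d1) = 0.99926294; N(-d2) = 0.99935288
P = 26.6400 * 0.99841855 * 0.99935288 - 23.5900 * 1.00000000 * 0.99926294 = 3.0080

Answer: Price = 3.0080


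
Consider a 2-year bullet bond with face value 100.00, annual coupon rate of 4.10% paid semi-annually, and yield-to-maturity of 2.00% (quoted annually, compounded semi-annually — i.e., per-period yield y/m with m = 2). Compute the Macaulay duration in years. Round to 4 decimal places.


Answer: Macaulay duration = 1.9419 years

Derivation:
Coupon per period c = face * coupon_rate / m = 2.050000
Periods per year m = 2; per-period yield y/m = 0.010000
Number of cashflows N = 4
Cashflows (t years, CF_t, discount factor 1/(1+y/m)^(m*t), PV):
  t = 0.5000: CF_t = 2.050000, DF = 0.990099, PV = 2.029703
  t = 1.0000: CF_t = 2.050000, DF = 0.980296, PV = 2.009607
  t = 1.5000: CF_t = 2.050000, DF = 0.970590, PV = 1.989710
  t = 2.0000: CF_t = 102.050000, DF = 0.960980, PV = 98.068044
Price P = sum_t PV_t = 104.097064
Macaulay numerator sum_t t * PV_t:
  t * PV_t at t = 0.5000: 1.014851
  t * PV_t at t = 1.0000: 2.009607
  t * PV_t at t = 1.5000: 2.984565
  t * PV_t at t = 2.0000: 196.136088
Macaulay duration D = (sum_t t * PV_t) / P = 202.145111 / 104.097064 = 1.941891


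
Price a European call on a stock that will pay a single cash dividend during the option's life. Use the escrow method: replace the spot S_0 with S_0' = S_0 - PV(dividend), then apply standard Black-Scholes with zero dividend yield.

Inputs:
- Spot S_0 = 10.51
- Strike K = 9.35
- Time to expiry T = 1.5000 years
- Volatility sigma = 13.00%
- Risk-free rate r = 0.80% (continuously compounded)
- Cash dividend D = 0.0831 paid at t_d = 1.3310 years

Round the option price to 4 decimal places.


Answer: Price = 1.3902

Derivation:
PV(D) = D * exp(-r * t_d) = 0.0831 * 0.98940849 = 0.08221985
S_0' = S_0 - PV(D) = 10.5100 - 0.08221985 = 10.42778015
d1 = (ln(S_0'/K) + (r + sigma^2/2)*T) / (sigma*sqrt(T)) = 0.84018798
d2 = d1 - sigma*sqrt(T) = 0.68097115
exp(-rT) = 0.98807171
N(d1) = 0.79959850; N(d2) = 0.75205513
C = S_0' * N(d1) - K * exp(-rT) * N(d2) = 10.42778015 * 0.79959850 - 9.3500 * 0.98807171 * 0.75205513 = 1.3902


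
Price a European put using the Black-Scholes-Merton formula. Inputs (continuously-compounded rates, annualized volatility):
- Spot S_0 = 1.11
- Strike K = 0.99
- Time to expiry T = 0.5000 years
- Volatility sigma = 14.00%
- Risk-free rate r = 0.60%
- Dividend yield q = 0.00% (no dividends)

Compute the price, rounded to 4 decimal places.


Answer: Price = 0.0060

Derivation:
d1 = (ln(S/K) + (r - q + 0.5*sigma^2) * T) / (sigma * sqrt(T)) = 1.23552112
d2 = d1 - sigma * sqrt(T) = 1.13652618
exp(-rT) = 0.99700450; exp(-qT) = 1.00000000
P = K * exp(-rT) * N(-d2) - S_0 * exp(-qT) * N(-d1)
N(-d1) = 0.10831831; N(-d2) = 0.12786821
P = 0.9900 * 0.99700450 * 0.12786821 - 1.1100 * 1.00000000 * 0.10831831 = 0.0060


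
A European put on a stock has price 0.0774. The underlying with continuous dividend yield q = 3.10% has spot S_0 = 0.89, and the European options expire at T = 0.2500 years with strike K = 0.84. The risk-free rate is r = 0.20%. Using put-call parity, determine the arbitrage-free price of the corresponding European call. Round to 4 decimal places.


Put-call parity: C - P = S_0 * exp(-qT) - K * exp(-rT).
S_0 * exp(-qT) = 0.8900 * 0.99227995 = 0.88312916
K * exp(-rT) = 0.8400 * 0.99950012 = 0.83958010
C = P + S*exp(-qT) - K*exp(-rT)
C = 0.0774 + 0.88312916 - 0.83958010 = 0.1209

Answer: Call price = 0.1209


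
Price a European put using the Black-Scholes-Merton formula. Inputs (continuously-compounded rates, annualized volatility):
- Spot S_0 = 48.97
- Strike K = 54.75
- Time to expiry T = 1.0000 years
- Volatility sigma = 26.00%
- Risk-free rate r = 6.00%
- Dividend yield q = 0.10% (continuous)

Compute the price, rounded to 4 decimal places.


Answer: Price = 6.6222

Derivation:
d1 = (ln(S/K) + (r - q + 0.5*sigma^2) * T) / (sigma * sqrt(T)) = -0.07219040
d2 = d1 - sigma * sqrt(T) = -0.33219040
exp(-rT) = 0.94176453; exp(-qT) = 0.99900050
P = K * exp(-rT) * N(-d2) - S_0 * exp(-qT) * N(-d1)
N(-d1) = 0.52877481; N(-d2) = 0.63012725
P = 54.7500 * 0.94176453 * 0.63012725 - 48.9700 * 0.99900050 * 0.52877481 = 6.6222


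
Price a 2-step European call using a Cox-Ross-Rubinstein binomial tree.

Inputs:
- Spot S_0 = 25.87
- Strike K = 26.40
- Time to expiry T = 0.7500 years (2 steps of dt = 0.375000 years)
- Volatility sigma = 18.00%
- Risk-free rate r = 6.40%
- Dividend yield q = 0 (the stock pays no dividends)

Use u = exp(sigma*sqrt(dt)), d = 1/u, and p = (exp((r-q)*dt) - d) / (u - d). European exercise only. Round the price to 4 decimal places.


Answer: Price = V(0,0) = 1.8917

Derivation:
dt = T/N = 0.375000
u = exp(sigma*sqrt(dt)) = 1.116532; d = 1/u = 0.895631
p = (exp((r-q)*dt) - d) / (u - d) = 0.582431
Discount per step: exp(-r*dt) = 0.976286
Stock lattice S(k, i) with i counting down-moves:
  k=0: S(0,0) = 25.8700
  k=1: S(1,0) = 28.8847; S(1,1) = 23.1700
  k=2: S(2,0) = 32.2506; S(2,1) = 25.8700; S(2,2) = 20.7517
Terminal payoffs V(N, i) = max(S_T - K, 0):
  V(2,0) = 5.850646; V(2,1) = 0.000000; V(2,2) = 0.000000
Backward induction: V(k, i) = exp(-r*dt) * [p * V(k+1, i) + (1-p) * V(k+1, i+1)].
  V(1,0) = exp(-r*dt) * [p*5.850646 + (1-p)*0.000000] = 3.326791
  V(1,1) = exp(-r*dt) * [p*0.000000 + (1-p)*0.000000] = 0.000000
  V(0,0) = exp(-r*dt) * [p*3.326791 + (1-p)*0.000000] = 1.891678


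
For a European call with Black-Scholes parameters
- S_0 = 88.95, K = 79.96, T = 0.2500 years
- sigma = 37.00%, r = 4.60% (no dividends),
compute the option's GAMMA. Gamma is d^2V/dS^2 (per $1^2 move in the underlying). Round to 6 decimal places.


Answer: Gamma = 0.018565

Derivation:
d1 = 0.7305967810; d2 = 0.5455967810
phi(d1) = 0.3054942380; exp(-qT) = 1.0000000000; exp(-rT) = 0.9885658722
Gamma = exp(-qT) * phi(d1) / (S * sigma * sqrt(T)) = 1.0000000000 * 0.3054942380 / (88.9500 * 0.3700 * 0.5000000000) = 0.018565


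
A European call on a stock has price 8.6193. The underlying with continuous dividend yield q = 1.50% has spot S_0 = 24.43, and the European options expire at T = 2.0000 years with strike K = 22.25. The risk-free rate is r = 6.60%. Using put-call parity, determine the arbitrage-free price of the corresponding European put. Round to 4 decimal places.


Answer: Put price = 4.4099

Derivation:
Put-call parity: C - P = S_0 * exp(-qT) - K * exp(-rT).
S_0 * exp(-qT) = 24.4300 * 0.97044553 = 23.70798438
K * exp(-rT) = 22.2500 * 0.87634100 = 19.49858714
P = C - S*exp(-qT) + K*exp(-rT)
P = 8.6193 - 23.70798438 + 19.49858714 = 4.4099


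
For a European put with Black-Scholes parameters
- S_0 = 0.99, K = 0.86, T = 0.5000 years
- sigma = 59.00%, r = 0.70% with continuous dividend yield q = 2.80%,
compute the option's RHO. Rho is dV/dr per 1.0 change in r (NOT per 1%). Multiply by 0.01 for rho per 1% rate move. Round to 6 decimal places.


d1 = 0.5208561827; d2 = 0.1036631818
phi(d1) = 0.3483372655; exp(-qT) = 0.9860975443; exp(-rT) = 0.9965061179
N(-d2) = 0.4587183229
Rho = -K*T*exp(-rT)*N(-d2) = -0.8600 * 0.5000 * 0.9965061179 * 0.4587183229 = -0.196560

Answer: Rho = -0.196560


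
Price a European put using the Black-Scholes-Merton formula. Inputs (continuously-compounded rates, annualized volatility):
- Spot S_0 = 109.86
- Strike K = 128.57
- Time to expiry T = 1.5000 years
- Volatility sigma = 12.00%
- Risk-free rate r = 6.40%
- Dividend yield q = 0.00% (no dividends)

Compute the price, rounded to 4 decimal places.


Answer: Price = 10.6769

Derivation:
d1 = (ln(S/K) + (r - q + 0.5*sigma^2) * T) / (sigma * sqrt(T)) = -0.34338223
d2 = d1 - sigma * sqrt(T) = -0.49035162
exp(-rT) = 0.90846402; exp(-qT) = 1.00000000
P = K * exp(-rT) * N(-d2) - S_0 * exp(-qT) * N(-d1)
N(-d1) = 0.63434454; N(-d2) = 0.68805745
P = 128.5700 * 0.90846402 * 0.68805745 - 109.8600 * 1.00000000 * 0.63434454 = 10.6769


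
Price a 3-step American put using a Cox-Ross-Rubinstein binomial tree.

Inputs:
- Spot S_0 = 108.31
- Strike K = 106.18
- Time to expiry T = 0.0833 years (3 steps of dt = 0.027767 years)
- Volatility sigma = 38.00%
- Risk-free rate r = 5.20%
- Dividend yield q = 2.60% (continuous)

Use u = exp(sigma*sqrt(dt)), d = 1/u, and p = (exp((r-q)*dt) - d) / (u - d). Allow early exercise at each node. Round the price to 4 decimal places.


Answer: Price = V(0,0) = 3.9366

Derivation:
dt = T/N = 0.027767
u = exp(sigma*sqrt(dt)) = 1.065368; d = 1/u = 0.938642
p = (exp((r-q)*dt) - d) / (u - d) = 0.489874
Discount per step: exp(-r*dt) = 0.998557
Stock lattice S(k, i) with i counting down-moves:
  k=0: S(0,0) = 108.3100
  k=1: S(1,0) = 115.3901; S(1,1) = 101.6644
  k=2: S(2,0) = 122.9329; S(2,1) = 108.3100; S(2,2) = 95.4265
  k=3: S(3,0) = 130.9688; S(3,1) = 115.3901; S(3,2) = 101.6644; S(3,3) = 89.5713
Terminal payoffs V(N, i) = max(K - S_T, 0):
  V(3,0) = 0.000000; V(3,1) = 0.000000; V(3,2) = 4.515638; V(3,3) = 16.608652
Backward induction: V(k, i) = exp(-r*dt) * [p * V(k+1, i) + (1-p) * V(k+1, i+1)]; then take max(V_cont, immediate exercise) for American.
  V(2,0) = exp(-r*dt) * [p*0.000000 + (1-p)*0.000000] = 0.000000; exercise = 0.000000; V(2,0) = max -> 0.000000
  V(2,1) = exp(-r*dt) * [p*0.000000 + (1-p)*4.515638] = 2.300221; exercise = 0.000000; V(2,1) = max -> 2.300221
  V(2,2) = exp(-r*dt) * [p*4.515638 + (1-p)*16.608652] = 10.669183; exercise = 10.753516; V(2,2) = max -> 10.753516
  V(1,0) = exp(-r*dt) * [p*0.000000 + (1-p)*2.300221] = 1.171709; exercise = 0.000000; V(1,0) = max -> 1.171709
  V(1,1) = exp(-r*dt) * [p*2.300221 + (1-p)*10.753516] = 6.602926; exercise = 4.515638; V(1,1) = max -> 6.602926
  V(0,0) = exp(-r*dt) * [p*1.171709 + (1-p)*6.602926] = 3.936626; exercise = 0.000000; V(0,0) = max -> 3.936626
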